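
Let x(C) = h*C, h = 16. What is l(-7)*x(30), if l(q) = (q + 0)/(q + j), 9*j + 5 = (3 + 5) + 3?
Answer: 10080/19 ≈ 530.53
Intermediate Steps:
x(C) = 16*C
j = ⅔ (j = -5/9 + ((3 + 5) + 3)/9 = -5/9 + (8 + 3)/9 = -5/9 + (⅑)*11 = -5/9 + 11/9 = ⅔ ≈ 0.66667)
l(q) = q/(⅔ + q) (l(q) = (q + 0)/(q + ⅔) = q/(⅔ + q))
l(-7)*x(30) = (3*(-7)/(2 + 3*(-7)))*(16*30) = (3*(-7)/(2 - 21))*480 = (3*(-7)/(-19))*480 = (3*(-7)*(-1/19))*480 = (21/19)*480 = 10080/19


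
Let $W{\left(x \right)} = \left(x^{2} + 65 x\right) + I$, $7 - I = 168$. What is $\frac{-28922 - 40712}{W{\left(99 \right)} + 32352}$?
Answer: $- \frac{69634}{48427} \approx -1.4379$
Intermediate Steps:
$I = -161$ ($I = 7 - 168 = -161$)
$W{\left(x \right)} = -161 + x^{2} + 65 x$ ($W{\left(x \right)} = \left(x^{2} + 65 x\right) - 161 = -161 + x^{2} + 65 x$)
$\frac{-28922 - 40712}{W{\left(99 \right)} + 32352} = \frac{-28922 - 40712}{\left(-161 + 99^{2} + 65 \cdot 99\right) + 32352} = - \frac{69634}{\left(-161 + 9801 + 6435\right) + 32352} = - \frac{69634}{16075 + 32352} = - \frac{69634}{48427}$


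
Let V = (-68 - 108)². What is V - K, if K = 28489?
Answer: 2487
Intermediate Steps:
V = 30976 (V = (-176)² = 30976)
V - K = 30976 - 1*28489 = 30976 - 28489 = 2487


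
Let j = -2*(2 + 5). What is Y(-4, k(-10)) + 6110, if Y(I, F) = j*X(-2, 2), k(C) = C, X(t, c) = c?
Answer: 6082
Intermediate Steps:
j = -14 (j = -2*7 = -14)
Y(I, F) = -28 (Y(I, F) = -14*2 = -28)
Y(-4, k(-10)) + 6110 = -28 + 6110 = 6082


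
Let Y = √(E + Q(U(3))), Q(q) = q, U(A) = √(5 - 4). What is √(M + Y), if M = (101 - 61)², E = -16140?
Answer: √(1600 + I*√16139) ≈ 40.031 + 1.5867*I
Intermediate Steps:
U(A) = 1 (U(A) = √1 = 1)
Y = I*√16139 (Y = √(-16140 + 1) = √(-16139) = I*√16139 ≈ 127.04*I)
M = 1600 (M = 40² = 1600)
√(M + Y) = √(1600 + I*√16139)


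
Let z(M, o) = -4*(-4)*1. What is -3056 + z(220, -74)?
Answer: -3040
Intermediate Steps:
z(M, o) = 16 (z(M, o) = 16*1 = 16)
-3056 + z(220, -74) = -3056 + 16 = -3040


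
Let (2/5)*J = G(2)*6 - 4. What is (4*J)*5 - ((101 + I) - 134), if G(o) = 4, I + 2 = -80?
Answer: 1115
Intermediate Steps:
I = -82 (I = -2 - 80 = -82)
J = 50 (J = 5*(4*6 - 4)/2 = 5*(24 - 4)/2 = (5/2)*20 = 50)
(4*J)*5 - ((101 + I) - 134) = (4*50)*5 - ((101 - 82) - 134) = 200*5 - (19 - 134) = 1000 - 1*(-115) = 1000 + 115 = 1115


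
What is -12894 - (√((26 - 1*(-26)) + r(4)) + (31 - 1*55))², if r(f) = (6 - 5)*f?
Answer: -13526 + 96*√14 ≈ -13167.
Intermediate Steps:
r(f) = f (r(f) = 1*f = f)
-12894 - (√((26 - 1*(-26)) + r(4)) + (31 - 1*55))² = -12894 - (√((26 - 1*(-26)) + 4) + (31 - 1*55))² = -12894 - (√((26 + 26) + 4) + (31 - 55))² = -12894 - (√(52 + 4) - 24)² = -12894 - (√56 - 24)² = -12894 - (2*√14 - 24)² = -12894 - (-24 + 2*√14)²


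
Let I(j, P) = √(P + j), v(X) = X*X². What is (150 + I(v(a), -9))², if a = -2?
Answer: (150 + I*√17)² ≈ 22483.0 + 1236.9*I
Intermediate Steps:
v(X) = X³
(150 + I(v(a), -9))² = (150 + √(-9 + (-2)³))² = (150 + √(-9 - 8))² = (150 + √(-17))² = (150 + I*√17)²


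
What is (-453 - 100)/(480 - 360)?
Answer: -553/120 ≈ -4.6083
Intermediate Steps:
(-453 - 100)/(480 - 360) = -553/120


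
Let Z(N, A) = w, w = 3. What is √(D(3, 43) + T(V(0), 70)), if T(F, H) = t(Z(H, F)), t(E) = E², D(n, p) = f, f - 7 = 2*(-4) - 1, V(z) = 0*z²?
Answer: √7 ≈ 2.6458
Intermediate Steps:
V(z) = 0
Z(N, A) = 3
f = -2 (f = 7 + (2*(-4) - 1) = 7 + (-8 - 1) = 7 - 9 = -2)
D(n, p) = -2
T(F, H) = 9 (T(F, H) = 3² = 9)
√(D(3, 43) + T(V(0), 70)) = √(-2 + 9) = √7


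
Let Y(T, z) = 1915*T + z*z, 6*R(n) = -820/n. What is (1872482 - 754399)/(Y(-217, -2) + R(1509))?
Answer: -5061561741/1881199787 ≈ -2.6906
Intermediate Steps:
R(n) = -410/(3*n) (R(n) = (-820/n)/6 = -410/(3*n))
Y(T, z) = z² + 1915*T (Y(T, z) = 1915*T + z² = z² + 1915*T)
(1872482 - 754399)/(Y(-217, -2) + R(1509)) = (1872482 - 754399)/(((-2)² + 1915*(-217)) - 410/3/1509) = 1118083/((4 - 415555) - 410/3*1/1509) = 1118083/(-415551 - 410/4527) = 1118083/(-1881199787/4527) = 1118083*(-4527/1881199787) = -5061561741/1881199787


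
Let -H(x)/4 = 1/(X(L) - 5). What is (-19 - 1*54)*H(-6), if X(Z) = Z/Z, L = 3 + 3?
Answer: -73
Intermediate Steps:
L = 6
X(Z) = 1
H(x) = 1 (H(x) = -4/(1 - 5) = -4/(-4) = -4*(-¼) = 1)
(-19 - 1*54)*H(-6) = (-19 - 1*54)*1 = (-19 - 54)*1 = -73*1 = -73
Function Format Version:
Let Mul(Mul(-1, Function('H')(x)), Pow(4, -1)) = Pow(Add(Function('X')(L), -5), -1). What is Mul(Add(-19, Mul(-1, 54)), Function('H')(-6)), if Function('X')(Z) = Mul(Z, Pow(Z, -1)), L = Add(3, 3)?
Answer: -73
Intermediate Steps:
L = 6
Function('X')(Z) = 1
Function('H')(x) = 1 (Function('H')(x) = Mul(-4, Pow(Add(1, -5), -1)) = Mul(-4, Pow(-4, -1)) = Mul(-4, Rational(-1, 4)) = 1)
Mul(Add(-19, Mul(-1, 54)), Function('H')(-6)) = Mul(Add(-19, Mul(-1, 54)), 1) = Mul(Add(-19, -54), 1) = Mul(-73, 1) = -73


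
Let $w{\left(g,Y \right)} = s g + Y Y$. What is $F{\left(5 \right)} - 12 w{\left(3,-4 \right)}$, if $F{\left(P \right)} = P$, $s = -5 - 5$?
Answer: $173$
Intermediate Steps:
$s = -10$
$w{\left(g,Y \right)} = Y^{2} - 10 g$ ($w{\left(g,Y \right)} = - 10 g + Y Y = - 10 g + Y^{2} = Y^{2} - 10 g$)
$F{\left(5 \right)} - 12 w{\left(3,-4 \right)} = 5 - 12 \left(\left(-4\right)^{2} - 30\right) = 5 - 12 \left(16 - 30\right) = 5 - -168 = 5 + 168 = 173$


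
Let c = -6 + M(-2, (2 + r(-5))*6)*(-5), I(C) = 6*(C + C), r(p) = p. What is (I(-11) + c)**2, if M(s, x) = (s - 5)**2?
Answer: 146689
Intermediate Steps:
I(C) = 12*C (I(C) = 6*(2*C) = 12*C)
M(s, x) = (-5 + s)**2
c = -251 (c = -6 + (-5 - 2)**2*(-5) = -6 + (-7)**2*(-5) = -6 + 49*(-5) = -6 - 245 = -251)
(I(-11) + c)**2 = (12*(-11) - 251)**2 = (-132 - 251)**2 = (-383)**2 = 146689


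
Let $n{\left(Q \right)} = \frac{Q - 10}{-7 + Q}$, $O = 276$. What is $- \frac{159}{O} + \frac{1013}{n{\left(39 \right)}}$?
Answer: $\frac{2980735}{2668} \approx 1117.2$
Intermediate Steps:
$n{\left(Q \right)} = \frac{-10 + Q}{-7 + Q}$
$- \frac{159}{O} + \frac{1013}{n{\left(39 \right)}} = - \frac{159}{276} + \frac{1013}{\frac{1}{-7 + 39} \left(-10 + 39\right)} = \left(-159\right) \frac{1}{276} + \frac{1013}{\frac{1}{32} \cdot 29} = - \frac{53}{92} + \frac{1013}{\frac{1}{32} \cdot 29} = - \frac{53}{92} + \frac{1013}{\frac{29}{32}} = - \frac{53}{92} + 1013 \cdot \frac{32}{29} = - \frac{53}{92} + \frac{32416}{29} = \frac{2980735}{2668}$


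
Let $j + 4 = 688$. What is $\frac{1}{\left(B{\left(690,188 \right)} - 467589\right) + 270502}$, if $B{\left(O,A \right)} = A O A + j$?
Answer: $\frac{1}{24190957} \approx 4.1338 \cdot 10^{-8}$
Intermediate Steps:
$j = 684$ ($j = -4 + 688 = 684$)
$B{\left(O,A \right)} = 684 + O A^{2}$ ($B{\left(O,A \right)} = A O A + 684 = O A^{2} + 684 = 684 + O A^{2}$)
$\frac{1}{\left(B{\left(690,188 \right)} - 467589\right) + 270502} = \frac{1}{\left(\left(684 + 690 \cdot 188^{2}\right) - 467589\right) + 270502} = \frac{1}{\left(\left(684 + 690 \cdot 35344\right) - 467589\right) + 270502} = \frac{1}{\left(\left(684 + 24387360\right) - 467589\right) + 270502} = \frac{1}{\left(24388044 - 467589\right) + 270502} = \frac{1}{23920455 + 270502} = \frac{1}{24190957}$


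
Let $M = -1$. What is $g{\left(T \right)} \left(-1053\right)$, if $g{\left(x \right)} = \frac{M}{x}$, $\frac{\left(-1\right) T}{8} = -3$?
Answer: $\frac{351}{8} \approx 43.875$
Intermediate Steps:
$T = 24$ ($T = \left(-8\right) \left(-3\right) = 24$)
$g{\left(x \right)} = - \frac{1}{x}$
$g{\left(T \right)} \left(-1053\right) = - \frac{1}{24} \left(-1053\right) = \left(-1\right) \frac{1}{24} \left(-1053\right) = \left(- \frac{1}{24}\right) \left(-1053\right) = \frac{351}{8}$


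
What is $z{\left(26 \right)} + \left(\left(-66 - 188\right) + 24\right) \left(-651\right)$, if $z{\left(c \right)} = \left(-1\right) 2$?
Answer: $149728$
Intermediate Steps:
$z{\left(c \right)} = -2$
$z{\left(26 \right)} + \left(\left(-66 - 188\right) + 24\right) \left(-651\right) = -2 + \left(\left(-66 - 188\right) + 24\right) \left(-651\right) = -2 + \left(-254 + 24\right) \left(-651\right) = -2 - -149730 = -2 + 149730 = 149728$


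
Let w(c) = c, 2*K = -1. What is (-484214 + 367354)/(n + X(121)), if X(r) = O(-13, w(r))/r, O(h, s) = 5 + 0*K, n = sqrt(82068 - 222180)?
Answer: -70700300/2051379817 + 20531367120*I*sqrt(973)/2051379817 ≈ -0.034465 + 312.2*I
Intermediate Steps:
n = 12*I*sqrt(973) (n = sqrt(-140112) = 12*I*sqrt(973) ≈ 374.32*I)
K = -1/2 (K = (1/2)*(-1) = -1/2 ≈ -0.50000)
O(h, s) = 5 (O(h, s) = 5 + 0*(-1/2) = 5 + 0 = 5)
X(r) = 5/r
(-484214 + 367354)/(n + X(121)) = (-484214 + 367354)/(12*I*sqrt(973) + 5/121) = -116860/(12*I*sqrt(973) + 5*(1/121)) = -116860/(12*I*sqrt(973) + 5/121) = -116860/(5/121 + 12*I*sqrt(973))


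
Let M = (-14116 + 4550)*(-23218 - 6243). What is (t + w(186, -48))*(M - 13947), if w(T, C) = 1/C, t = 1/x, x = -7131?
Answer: -674371279747/114096 ≈ -5.9106e+6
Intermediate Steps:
t = -1/7131 (t = 1/(-7131) = -1/7131 ≈ -0.00014023)
M = 281823926 (M = -9566*(-29461) = 281823926)
(t + w(186, -48))*(M - 13947) = (-1/7131 + 1/(-48))*(281823926 - 13947) = (-1/7131 - 1/48)*281809979 = -2393/114096*281809979 = -674371279747/114096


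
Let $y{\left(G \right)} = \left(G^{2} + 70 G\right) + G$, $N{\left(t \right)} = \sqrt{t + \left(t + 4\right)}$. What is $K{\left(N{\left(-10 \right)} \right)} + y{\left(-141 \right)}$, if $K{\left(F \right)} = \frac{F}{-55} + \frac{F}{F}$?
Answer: $9871 - \frac{4 i}{55} \approx 9871.0 - 0.072727 i$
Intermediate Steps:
$N{\left(t \right)} = \sqrt{4 + 2 t}$ ($N{\left(t \right)} = \sqrt{t + \left(4 + t\right)} = \sqrt{4 + 2 t}$)
$K{\left(F \right)} = 1 - \frac{F}{55}$ ($K{\left(F \right)} = F \left(- \frac{1}{55}\right) + 1 = - \frac{F}{55} + 1 = 1 - \frac{F}{55}$)
$y{\left(G \right)} = G^{2} + 71 G$
$K{\left(N{\left(-10 \right)} \right)} + y{\left(-141 \right)} = \left(1 - \frac{\sqrt{4 + 2 \left(-10\right)}}{55}\right) - 141 \left(71 - 141\right) = \left(1 - \frac{\sqrt{4 - 20}}{55}\right) - -9870 = \left(1 - \frac{\sqrt{-16}}{55}\right) + 9870 = \left(1 - \frac{4 i}{55}\right) + 9870 = 9871 - \frac{4 i}{55}$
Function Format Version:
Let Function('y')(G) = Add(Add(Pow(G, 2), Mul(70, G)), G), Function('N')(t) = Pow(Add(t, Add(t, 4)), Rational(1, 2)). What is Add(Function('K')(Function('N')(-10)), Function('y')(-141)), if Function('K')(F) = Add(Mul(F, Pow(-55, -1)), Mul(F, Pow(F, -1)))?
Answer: Add(9871, Mul(Rational(-4, 55), I)) ≈ Add(9871.0, Mul(-0.072727, I))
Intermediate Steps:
Function('N')(t) = Pow(Add(4, Mul(2, t)), Rational(1, 2)) (Function('N')(t) = Pow(Add(t, Add(4, t)), Rational(1, 2)) = Pow(Add(4, Mul(2, t)), Rational(1, 2)))
Function('K')(F) = Add(1, Mul(Rational(-1, 55), F)) (Function('K')(F) = Add(Mul(F, Rational(-1, 55)), 1) = Add(Mul(Rational(-1, 55), F), 1) = Add(1, Mul(Rational(-1, 55), F)))
Function('y')(G) = Add(Pow(G, 2), Mul(71, G))
Add(Function('K')(Function('N')(-10)), Function('y')(-141)) = Add(Add(1, Mul(Rational(-1, 55), Pow(Add(4, Mul(2, -10)), Rational(1, 2)))), Mul(-141, Add(71, -141))) = Add(Add(1, Mul(Rational(-1, 55), Pow(Add(4, -20), Rational(1, 2)))), Mul(-141, -70)) = Add(Add(1, Mul(Rational(-1, 55), Pow(-16, Rational(1, 2)))), 9870) = Add(Add(1, Mul(Rational(-1, 55), Mul(4, I))), 9870) = Add(Add(1, Mul(Rational(-4, 55), I)), 9870) = Add(9871, Mul(Rational(-4, 55), I))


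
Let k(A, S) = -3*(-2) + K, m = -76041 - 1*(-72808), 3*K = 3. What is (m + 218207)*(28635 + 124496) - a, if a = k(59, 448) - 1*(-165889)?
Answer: 32919017698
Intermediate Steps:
K = 1 (K = (⅓)*3 = 1)
m = -3233 (m = -76041 + 72808 = -3233)
k(A, S) = 7 (k(A, S) = -3*(-2) + 1 = 6 + 1 = 7)
a = 165896 (a = 7 - 1*(-165889) = 7 + 165889 = 165896)
(m + 218207)*(28635 + 124496) - a = (-3233 + 218207)*(28635 + 124496) - 1*165896 = 214974*153131 - 165896 = 32919183594 - 165896 = 32919017698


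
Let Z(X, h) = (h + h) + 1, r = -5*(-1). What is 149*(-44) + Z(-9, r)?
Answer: -6545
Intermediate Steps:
r = 5
Z(X, h) = 1 + 2*h (Z(X, h) = 2*h + 1 = 1 + 2*h)
149*(-44) + Z(-9, r) = 149*(-44) + (1 + 2*5) = -6556 + (1 + 10) = -6556 + 11 = -6545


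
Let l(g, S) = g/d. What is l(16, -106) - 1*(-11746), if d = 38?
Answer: 223182/19 ≈ 11746.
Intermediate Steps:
l(g, S) = g/38
l(16, -106) - 1*(-11746) = (1/38)*16 - 1*(-11746) = 8/19 + 11746 = 223182/19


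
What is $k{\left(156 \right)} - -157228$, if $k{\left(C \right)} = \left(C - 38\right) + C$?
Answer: $157502$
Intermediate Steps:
$k{\left(C \right)} = -38 + 2 C$ ($k{\left(C \right)} = \left(-38 + C\right) + C = -38 + 2 C$)
$k{\left(156 \right)} - -157228 = \left(-38 + 2 \cdot 156\right) - -157228 = \left(-38 + 312\right) + 157228 = 274 + 157228 = 157502$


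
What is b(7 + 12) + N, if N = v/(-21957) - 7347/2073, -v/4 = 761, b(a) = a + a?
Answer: 524877617/15172287 ≈ 34.594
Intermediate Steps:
b(a) = 2*a
v = -3044 (v = -4*761 = -3044)
N = -51669289/15172287 (N = -3044/(-21957) - 7347/2073 = -3044*(-1/21957) - 7347*1/2073 = 3044/21957 - 2449/691 = -51669289/15172287 ≈ -3.4055)
b(7 + 12) + N = 2*(7 + 12) - 51669289/15172287 = 2*19 - 51669289/15172287 = 38 - 51669289/15172287 = 524877617/15172287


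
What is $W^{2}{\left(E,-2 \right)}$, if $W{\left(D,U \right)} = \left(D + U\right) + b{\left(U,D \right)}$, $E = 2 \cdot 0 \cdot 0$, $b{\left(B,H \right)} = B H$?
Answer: $4$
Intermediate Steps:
$E = 0$ ($E = 0 \cdot 0 = 0$)
$W{\left(D,U \right)} = D + U + D U$ ($W{\left(D,U \right)} = \left(D + U\right) + U D = \left(D + U\right) + D U = D + U + D U$)
$W^{2}{\left(E,-2 \right)} = \left(0 - 2 + 0 \left(-2\right)\right)^{2} = \left(0 - 2 + 0\right)^{2} = \left(-2\right)^{2} = 4$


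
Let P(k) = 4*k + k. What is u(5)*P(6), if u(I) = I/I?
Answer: 30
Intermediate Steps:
u(I) = 1
P(k) = 5*k
u(5)*P(6) = 1*(5*6) = 1*30 = 30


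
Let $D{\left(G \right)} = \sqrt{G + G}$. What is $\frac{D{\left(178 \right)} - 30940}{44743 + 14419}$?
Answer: $- \frac{15470}{29581} + \frac{\sqrt{89}}{29581} \approx -0.52265$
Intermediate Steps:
$D{\left(G \right)} = \sqrt{2} \sqrt{G}$ ($D{\left(G \right)} = \sqrt{2 G} = \sqrt{2} \sqrt{G}$)
$\frac{D{\left(178 \right)} - 30940}{44743 + 14419} = \frac{\sqrt{2} \sqrt{178} - 30940}{44743 + 14419} = \frac{2 \sqrt{89} - 30940}{59162} = \left(-30940 + 2 \sqrt{89}\right) \frac{1}{59162} = - \frac{15470}{29581} + \frac{\sqrt{89}}{29581}$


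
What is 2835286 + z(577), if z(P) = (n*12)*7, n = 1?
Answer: 2835370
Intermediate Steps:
z(P) = 84 (z(P) = (1*12)*7 = 12*7 = 84)
2835286 + z(577) = 2835286 + 84 = 2835370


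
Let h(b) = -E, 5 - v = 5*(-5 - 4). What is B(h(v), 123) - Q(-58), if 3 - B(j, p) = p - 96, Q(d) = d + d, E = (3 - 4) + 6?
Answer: 92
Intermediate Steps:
E = 5 (E = -1 + 6 = 5)
v = 50 (v = 5 - 5*(-5 - 4) = 5 - 5*(-9) = 5 - 1*(-45) = 5 + 45 = 50)
h(b) = -5 (h(b) = -1*5 = -5)
Q(d) = 2*d
B(j, p) = 99 - p (B(j, p) = 3 - (p - 96) = 3 - (-96 + p) = 3 + (96 - p) = 99 - p)
B(h(v), 123) - Q(-58) = (99 - 1*123) - 2*(-58) = (99 - 123) - 1*(-116) = -24 + 116 = 92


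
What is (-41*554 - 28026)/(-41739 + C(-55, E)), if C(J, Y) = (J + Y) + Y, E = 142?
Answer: 5074/4151 ≈ 1.2224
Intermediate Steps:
C(J, Y) = J + 2*Y
(-41*554 - 28026)/(-41739 + C(-55, E)) = (-41*554 - 28026)/(-41739 + (-55 + 2*142)) = (-22714 - 28026)/(-41739 + (-55 + 284)) = -50740/(-41739 + 229) = -50740/(-41510) = -50740*(-1/41510) = 5074/4151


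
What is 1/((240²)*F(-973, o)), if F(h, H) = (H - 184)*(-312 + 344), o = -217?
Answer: -1/739123200 ≈ -1.3530e-9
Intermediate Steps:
F(h, H) = -5888 + 32*H (F(h, H) = (-184 + H)*32 = -5888 + 32*H)
1/((240²)*F(-973, o)) = 1/((240²)*(-5888 + 32*(-217))) = 1/(57600*(-5888 - 6944)) = (1/57600)/(-12832) = (1/57600)*(-1/12832) = -1/739123200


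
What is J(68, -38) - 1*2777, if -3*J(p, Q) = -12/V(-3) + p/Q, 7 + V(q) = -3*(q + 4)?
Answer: -791389/285 ≈ -2776.8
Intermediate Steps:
V(q) = -19 - 3*q (V(q) = -7 - 3*(q + 4) = -7 - 3*(4 + q) = -7 + (-12 - 3*q) = -19 - 3*q)
J(p, Q) = -⅖ - p/(3*Q) (J(p, Q) = -(-12/(-19 - 3*(-3)) + p/Q)/3 = -(-12/(-19 + 9) + p/Q)/3 = -(-12/(-10) + p/Q)/3 = -(-12*(-⅒) + p/Q)/3 = -(6/5 + p/Q)/3 = -⅖ - p/(3*Q))
J(68, -38) - 1*2777 = (-⅖ - ⅓*68/(-38)) - 1*2777 = (-⅖ - ⅓*68*(-1/38)) - 2777 = (-⅖ + 34/57) - 2777 = 56/285 - 2777 = -791389/285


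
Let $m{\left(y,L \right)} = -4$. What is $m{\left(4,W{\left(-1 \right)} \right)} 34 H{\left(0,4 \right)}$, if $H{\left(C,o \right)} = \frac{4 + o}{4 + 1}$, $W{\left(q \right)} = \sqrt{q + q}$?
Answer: $- \frac{1088}{5} \approx -217.6$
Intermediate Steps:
$W{\left(q \right)} = \sqrt{2} \sqrt{q}$ ($W{\left(q \right)} = \sqrt{2 q} = \sqrt{2} \sqrt{q}$)
$H{\left(C,o \right)} = \frac{4}{5} + \frac{o}{5}$ ($H{\left(C,o \right)} = \frac{4 + o}{5} = \left(4 + o\right) \frac{1}{5} = \frac{4}{5} + \frac{o}{5}$)
$m{\left(4,W{\left(-1 \right)} \right)} 34 H{\left(0,4 \right)} = \left(-4\right) 34 \left(\frac{4}{5} + \frac{1}{5} \cdot 4\right) = - 136 \left(\frac{4}{5} + \frac{4}{5}\right) = \left(-136\right) \frac{8}{5} = - \frac{1088}{5}$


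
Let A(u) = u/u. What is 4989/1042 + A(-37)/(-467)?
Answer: 2328821/486614 ≈ 4.7858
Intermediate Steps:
A(u) = 1
4989/1042 + A(-37)/(-467) = 4989/1042 + 1/(-467) = 4989*(1/1042) + 1*(-1/467) = 4989/1042 - 1/467 = 2328821/486614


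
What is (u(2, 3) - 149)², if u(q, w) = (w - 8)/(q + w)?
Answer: 22500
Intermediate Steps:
u(q, w) = (-8 + w)/(q + w)
(u(2, 3) - 149)² = ((-8 + 3)/(2 + 3) - 149)² = (-5/5 - 149)² = ((⅕)*(-5) - 149)² = (-1 - 149)² = (-150)² = 22500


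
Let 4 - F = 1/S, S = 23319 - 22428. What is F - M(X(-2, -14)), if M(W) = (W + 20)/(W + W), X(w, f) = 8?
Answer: 8015/3564 ≈ 2.2489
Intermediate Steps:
S = 891
F = 3563/891 (F = 4 - 1/891 = 3563/891 ≈ 3.9989)
M(W) = (20 + W)/(2*W) (M(W) = (20 + W)/((2*W)) = (20 + W)*(1/(2*W)) = (20 + W)/(2*W))
F - M(X(-2, -14)) = 3563/891 - (20 + 8)/(2*8) = 3563/891 - 28/(2*8) = 3563/891 - 1*7/4 = 3563/891 - 7/4 = 8015/3564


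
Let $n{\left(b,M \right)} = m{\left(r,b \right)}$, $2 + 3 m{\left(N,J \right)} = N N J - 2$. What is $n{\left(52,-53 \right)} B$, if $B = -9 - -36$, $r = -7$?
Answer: $22896$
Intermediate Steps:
$m{\left(N,J \right)} = - \frac{4}{3} + \frac{J N^{2}}{3}$ ($m{\left(N,J \right)} = - \frac{2}{3} + \frac{N N J - 2}{3} = - \frac{2}{3} + \frac{N^{2} J - 2}{3} = - \frac{2}{3} + \frac{J N^{2} - 2}{3} = - \frac{2}{3} + \frac{-2 + J N^{2}}{3} = - \frac{2}{3} + \left(- \frac{2}{3} + \frac{J N^{2}}{3}\right) = - \frac{4}{3} + \frac{J N^{2}}{3}$)
$n{\left(b,M \right)} = - \frac{4}{3} + \frac{49 b}{3}$ ($n{\left(b,M \right)} = - \frac{4}{3} + \frac{b \left(-7\right)^{2}}{3} = - \frac{4}{3} + \frac{1}{3} b 49 = - \frac{4}{3} + \frac{49 b}{3}$)
$B = 27$ ($B = -9 + 36 = 27$)
$n{\left(52,-53 \right)} B = \left(- \frac{4}{3} + \frac{49}{3} \cdot 52\right) 27 = \left(- \frac{4}{3} + \frac{2548}{3}\right) 27 = 848 \cdot 27 = 22896$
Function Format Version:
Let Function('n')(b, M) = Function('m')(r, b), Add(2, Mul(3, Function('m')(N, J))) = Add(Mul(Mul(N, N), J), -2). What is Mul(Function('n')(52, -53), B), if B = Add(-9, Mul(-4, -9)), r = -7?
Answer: 22896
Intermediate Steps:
Function('m')(N, J) = Add(Rational(-4, 3), Mul(Rational(1, 3), J, Pow(N, 2))) (Function('m')(N, J) = Add(Rational(-2, 3), Mul(Rational(1, 3), Add(Mul(Mul(N, N), J), -2))) = Add(Rational(-2, 3), Mul(Rational(1, 3), Add(Mul(Pow(N, 2), J), -2))) = Add(Rational(-2, 3), Mul(Rational(1, 3), Add(Mul(J, Pow(N, 2)), -2))) = Add(Rational(-2, 3), Mul(Rational(1, 3), Add(-2, Mul(J, Pow(N, 2))))) = Add(Rational(-2, 3), Add(Rational(-2, 3), Mul(Rational(1, 3), J, Pow(N, 2)))) = Add(Rational(-4, 3), Mul(Rational(1, 3), J, Pow(N, 2))))
Function('n')(b, M) = Add(Rational(-4, 3), Mul(Rational(49, 3), b)) (Function('n')(b, M) = Add(Rational(-4, 3), Mul(Rational(1, 3), b, Pow(-7, 2))) = Add(Rational(-4, 3), Mul(Rational(1, 3), b, 49)) = Add(Rational(-4, 3), Mul(Rational(49, 3), b)))
B = 27 (B = Add(-9, 36) = 27)
Mul(Function('n')(52, -53), B) = Mul(Add(Rational(-4, 3), Mul(Rational(49, 3), 52)), 27) = Mul(Add(Rational(-4, 3), Rational(2548, 3)), 27) = Mul(848, 27) = 22896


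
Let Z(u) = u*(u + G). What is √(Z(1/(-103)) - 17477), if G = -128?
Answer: 2*I*√46350077/103 ≈ 132.2*I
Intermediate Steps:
Z(u) = u*(-128 + u) (Z(u) = u*(u - 128) = u*(-128 + u))
√(Z(1/(-103)) - 17477) = √((-128 + 1/(-103))/(-103) - 17477) = √(-(-128 - 1/103)/103 - 17477) = √(-1/103*(-13185/103) - 17477) = √(13185/10609 - 17477) = √(-185400308/10609) = 2*I*√46350077/103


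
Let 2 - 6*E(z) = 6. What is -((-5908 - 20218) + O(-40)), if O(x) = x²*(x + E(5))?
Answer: 273578/3 ≈ 91193.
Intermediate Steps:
E(z) = -⅔ (E(z) = ⅓ - ⅙*6 = ⅓ - 1 = -⅔)
O(x) = x²*(-⅔ + x) (O(x) = x²*(x - ⅔) = x²*(-⅔ + x))
-((-5908 - 20218) + O(-40)) = -((-5908 - 20218) + (-40)²*(-⅔ - 40)) = -(-26126 + 1600*(-122/3)) = -(-26126 - 195200/3) = -1*(-273578/3) = 273578/3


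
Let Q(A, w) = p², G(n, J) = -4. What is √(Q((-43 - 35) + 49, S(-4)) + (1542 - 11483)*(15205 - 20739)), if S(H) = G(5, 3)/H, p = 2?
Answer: √55013498 ≈ 7417.1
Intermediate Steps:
S(H) = -4/H
Q(A, w) = 4 (Q(A, w) = 2² = 4)
√(Q((-43 - 35) + 49, S(-4)) + (1542 - 11483)*(15205 - 20739)) = √(4 + (1542 - 11483)*(15205 - 20739)) = √(4 - 9941*(-5534)) = √(4 + 55013494) = √55013498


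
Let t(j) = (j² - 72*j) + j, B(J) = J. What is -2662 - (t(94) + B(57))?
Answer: -4881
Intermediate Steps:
t(j) = j² - 71*j
-2662 - (t(94) + B(57)) = -2662 - (94*(-71 + 94) + 57) = -2662 - (94*23 + 57) = -2662 - (2162 + 57) = -2662 - 1*2219 = -2662 - 2219 = -4881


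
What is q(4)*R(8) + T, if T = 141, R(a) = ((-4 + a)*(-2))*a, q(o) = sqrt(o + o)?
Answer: 141 - 128*sqrt(2) ≈ -40.019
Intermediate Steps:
q(o) = sqrt(2)*sqrt(o) (q(o) = sqrt(2*o) = sqrt(2)*sqrt(o))
R(a) = a*(8 - 2*a) (R(a) = (8 - 2*a)*a = a*(8 - 2*a))
q(4)*R(8) + T = (sqrt(2)*sqrt(4))*(2*8*(4 - 1*8)) + 141 = (sqrt(2)*2)*(2*8*(4 - 8)) + 141 = (2*sqrt(2))*(2*8*(-4)) + 141 = (2*sqrt(2))*(-64) + 141 = -128*sqrt(2) + 141 = 141 - 128*sqrt(2)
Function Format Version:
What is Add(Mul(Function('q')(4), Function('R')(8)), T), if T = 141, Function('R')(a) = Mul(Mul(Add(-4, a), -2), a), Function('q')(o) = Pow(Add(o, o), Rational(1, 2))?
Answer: Add(141, Mul(-128, Pow(2, Rational(1, 2)))) ≈ -40.019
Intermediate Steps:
Function('q')(o) = Mul(Pow(2, Rational(1, 2)), Pow(o, Rational(1, 2))) (Function('q')(o) = Pow(Mul(2, o), Rational(1, 2)) = Mul(Pow(2, Rational(1, 2)), Pow(o, Rational(1, 2))))
Function('R')(a) = Mul(a, Add(8, Mul(-2, a))) (Function('R')(a) = Mul(Add(8, Mul(-2, a)), a) = Mul(a, Add(8, Mul(-2, a))))
Add(Mul(Function('q')(4), Function('R')(8)), T) = Add(Mul(Mul(Pow(2, Rational(1, 2)), Pow(4, Rational(1, 2))), Mul(2, 8, Add(4, Mul(-1, 8)))), 141) = Add(Mul(Mul(Pow(2, Rational(1, 2)), 2), Mul(2, 8, Add(4, -8))), 141) = Add(Mul(Mul(2, Pow(2, Rational(1, 2))), Mul(2, 8, -4)), 141) = Add(Mul(Mul(2, Pow(2, Rational(1, 2))), -64), 141) = Add(Mul(-128, Pow(2, Rational(1, 2))), 141) = Add(141, Mul(-128, Pow(2, Rational(1, 2))))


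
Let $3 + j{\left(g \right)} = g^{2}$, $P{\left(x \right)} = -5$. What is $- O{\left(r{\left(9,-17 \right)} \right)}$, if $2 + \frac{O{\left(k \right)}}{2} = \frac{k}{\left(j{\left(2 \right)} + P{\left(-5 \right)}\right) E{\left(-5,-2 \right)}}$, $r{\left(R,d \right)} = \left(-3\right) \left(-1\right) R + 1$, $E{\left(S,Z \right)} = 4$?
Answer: $\frac{15}{2} \approx 7.5$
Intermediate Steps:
$j{\left(g \right)} = -3 + g^{2}$
$r{\left(R,d \right)} = 1 + 3 R$ ($r{\left(R,d \right)} = 3 R + 1 = 1 + 3 R$)
$O{\left(k \right)} = -4 - \frac{k}{8}$ ($O{\left(k \right)} = -4 + 2 \frac{k}{\left(\left(-3 + 2^{2}\right) - 5\right) 4} = -4 + 2 \frac{k}{\left(\left(-3 + 4\right) - 5\right) 4} = -4 + 2 \frac{k}{\left(1 - 5\right) 4} = -4 + 2 \frac{k}{\left(-4\right) 4} = -4 + 2 \frac{k}{-16} = -4 + 2 k \left(- \frac{1}{16}\right) = -4 + 2 \left(- \frac{k}{16}\right) = -4 - \frac{k}{8}$)
$- O{\left(r{\left(9,-17 \right)} \right)} = - (-4 - \frac{1 + 3 \cdot 9}{8}) = - (-4 - \frac{1 + 27}{8}) = - (-4 - \frac{7}{2}) = \left(-1\right) \left(- \frac{15}{2}\right) = \frac{15}{2}$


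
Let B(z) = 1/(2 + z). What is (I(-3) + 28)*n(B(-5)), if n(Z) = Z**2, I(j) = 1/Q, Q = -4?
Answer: 37/12 ≈ 3.0833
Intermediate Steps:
I(j) = -1/4 (I(j) = 1/(-4) = -1/4)
(I(-3) + 28)*n(B(-5)) = (-1/4 + 28)*(1/(2 - 5))**2 = 111*(1/(-3))**2/4 = 111*(-1/3)**2/4 = (111/4)*(1/9) = 37/12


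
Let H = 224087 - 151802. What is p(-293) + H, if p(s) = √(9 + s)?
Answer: 72285 + 2*I*√71 ≈ 72285.0 + 16.852*I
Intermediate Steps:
H = 72285
p(-293) + H = √(9 - 293) + 72285 = √(-284) + 72285 = 2*I*√71 + 72285 = 72285 + 2*I*√71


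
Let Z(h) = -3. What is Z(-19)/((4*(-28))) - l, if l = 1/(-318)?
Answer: 533/17808 ≈ 0.029930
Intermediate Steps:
l = -1/318 ≈ -0.0031447
Z(-19)/((4*(-28))) - l = -3/(4*(-28)) - 1*(-1/318) = -3/(-112) + 1/318 = -3*(-1/112) + 1/318 = 3/112 + 1/318 = 533/17808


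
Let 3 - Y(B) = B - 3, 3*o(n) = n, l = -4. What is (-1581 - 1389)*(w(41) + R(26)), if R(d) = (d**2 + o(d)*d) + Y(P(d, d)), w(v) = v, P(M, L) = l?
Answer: -2828430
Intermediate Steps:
P(M, L) = -4
o(n) = n/3
Y(B) = 6 - B (Y(B) = 3 - (B - 3) = 3 - (-3 + B) = 3 + (3 - B) = 6 - B)
R(d) = 10 + 4*d**2/3 (R(d) = (d**2 + (d/3)*d) + (6 - 1*(-4)) = (d**2 + d**2/3) + (6 + 4) = 4*d**2/3 + 10 = 10 + 4*d**2/3)
(-1581 - 1389)*(w(41) + R(26)) = (-1581 - 1389)*(41 + (10 + (4/3)*26**2)) = -2970*(41 + (10 + (4/3)*676)) = -2970*(41 + (10 + 2704/3)) = -2970*(41 + 2734/3) = -2970*2857/3 = -2828430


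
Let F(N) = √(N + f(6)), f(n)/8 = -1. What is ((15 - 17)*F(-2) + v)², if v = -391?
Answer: 152841 + 1564*I*√10 ≈ 1.5284e+5 + 4945.8*I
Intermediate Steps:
f(n) = -8 (f(n) = 8*(-1) = -8)
F(N) = √(-8 + N) (F(N) = √(N - 8) = √(-8 + N))
((15 - 17)*F(-2) + v)² = ((15 - 17)*√(-8 - 2) - 391)² = (-2*I*√10 - 391)² = (-391 - 2*I*√10)²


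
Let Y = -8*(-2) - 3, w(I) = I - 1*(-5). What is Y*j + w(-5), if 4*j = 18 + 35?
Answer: 689/4 ≈ 172.25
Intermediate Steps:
w(I) = 5 + I (w(I) = I + 5 = 5 + I)
j = 53/4 (j = (18 + 35)/4 = (¼)*53 = 53/4 ≈ 13.250)
Y = 13 (Y = 16 - 3 = 13)
Y*j + w(-5) = 13*(53/4) + (5 - 5) = 689/4 + 0 = 689/4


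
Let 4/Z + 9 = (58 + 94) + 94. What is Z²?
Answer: 16/56169 ≈ 0.00028485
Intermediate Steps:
Z = 4/237 (Z = 4/(-9 + ((58 + 94) + 94)) = 4/(-9 + (152 + 94)) = 4/(-9 + 246) = 4/237 ≈ 0.016878)
Z² = (4/237)² = 16/56169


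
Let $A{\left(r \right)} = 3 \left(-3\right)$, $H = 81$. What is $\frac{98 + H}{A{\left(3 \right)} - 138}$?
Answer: $- \frac{179}{147} \approx -1.2177$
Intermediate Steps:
$A{\left(r \right)} = -9$
$\frac{98 + H}{A{\left(3 \right)} - 138} = \frac{98 + 81}{-9 - 138} = \frac{1}{-147} \cdot 179 = \left(- \frac{1}{147}\right) 179 = - \frac{179}{147}$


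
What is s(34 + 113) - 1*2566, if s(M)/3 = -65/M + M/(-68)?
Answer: -8575941/3332 ≈ -2573.8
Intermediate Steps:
s(M) = -195/M - 3*M/68 (s(M) = 3*(-65/M + M/(-68)) = 3*(-65/M + M*(-1/68)) = 3*(-65/M - M/68) = -195/M - 3*M/68)
s(34 + 113) - 1*2566 = (-195/(34 + 113) - 3*(34 + 113)/68) - 1*2566 = (-195/147 - 3/68*147) - 2566 = (-195*1/147 - 441/68) - 2566 = (-65/49 - 441/68) - 2566 = -26029/3332 - 2566 = -8575941/3332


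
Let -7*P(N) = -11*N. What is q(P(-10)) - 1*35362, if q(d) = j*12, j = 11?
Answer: -35230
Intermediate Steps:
P(N) = 11*N/7 (P(N) = -(-11)*N/7 = 11*N/7)
q(d) = 132 (q(d) = 11*12 = 132)
q(P(-10)) - 1*35362 = 132 - 1*35362 = 132 - 35362 = -35230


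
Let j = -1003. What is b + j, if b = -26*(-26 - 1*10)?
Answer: -67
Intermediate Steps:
b = 936 (b = -26*(-26 - 10) = -26*(-36) = 936)
b + j = 936 - 1003 = -67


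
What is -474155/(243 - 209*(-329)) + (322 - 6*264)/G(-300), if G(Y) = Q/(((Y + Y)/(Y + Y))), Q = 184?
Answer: -10895473/793546 ≈ -13.730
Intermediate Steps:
G(Y) = 184 (G(Y) = 184/(((Y + Y)/(Y + Y))) = 184/(((2*Y)/((2*Y)))) = 184/(((2*Y)*(1/(2*Y)))) = 184/1 = 184*1 = 184)
-474155/(243 - 209*(-329)) + (322 - 6*264)/G(-300) = -474155/(243 - 209*(-329)) + (322 - 6*264)/184 = -474155/(243 + 68761) + (322 - 1584)*(1/184) = -474155/69004 - 1262*1/184 = -474155*1/69004 - 631/92 = -474155/69004 - 631/92 = -10895473/793546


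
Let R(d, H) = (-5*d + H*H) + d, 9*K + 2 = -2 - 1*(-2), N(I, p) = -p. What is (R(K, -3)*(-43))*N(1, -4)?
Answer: -15308/9 ≈ -1700.9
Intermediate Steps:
K = -2/9 (K = -2/9 + (-2 - 1*(-2))/9 = -2/9 + (-2 + 2)/9 = -2/9 + (⅑)*0 = -2/9 + 0 = -2/9 ≈ -0.22222)
R(d, H) = H² - 4*d (R(d, H) = (-5*d + H²) + d = (H² - 5*d) + d = H² - 4*d)
(R(K, -3)*(-43))*N(1, -4) = (((-3)² - 4*(-2/9))*(-43))*(-1*(-4)) = ((9 + 8/9)*(-43))*4 = ((89/9)*(-43))*4 = -3827/9*4 = -15308/9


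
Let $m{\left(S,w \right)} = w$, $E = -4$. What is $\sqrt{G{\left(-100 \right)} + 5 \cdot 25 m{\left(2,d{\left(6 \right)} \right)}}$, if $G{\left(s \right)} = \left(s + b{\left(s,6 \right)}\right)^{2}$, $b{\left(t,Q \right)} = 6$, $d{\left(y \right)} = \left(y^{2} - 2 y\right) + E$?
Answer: $2 \sqrt{2834} \approx 106.47$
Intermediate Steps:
$d{\left(y \right)} = -4 + y^{2} - 2 y$ ($d{\left(y \right)} = \left(y^{2} - 2 y\right) - 4 = -4 + y^{2} - 2 y$)
$G{\left(s \right)} = \left(6 + s\right)^{2}$ ($G{\left(s \right)} = \left(s + 6\right)^{2} = \left(6 + s\right)^{2}$)
$\sqrt{G{\left(-100 \right)} + 5 \cdot 25 m{\left(2,d{\left(6 \right)} \right)}} = \sqrt{\left(6 - 100\right)^{2} + 5 \cdot 25 \left(-4 + 6^{2} - 12\right)} = \sqrt{\left(-94\right)^{2} + 125 \left(-4 + 36 - 12\right)} = \sqrt{8836 + 125 \cdot 20} = \sqrt{8836 + 2500} = \sqrt{11336} = 2 \sqrt{2834}$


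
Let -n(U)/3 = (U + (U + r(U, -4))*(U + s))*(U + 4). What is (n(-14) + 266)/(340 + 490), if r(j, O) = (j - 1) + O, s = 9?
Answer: 2398/415 ≈ 5.7783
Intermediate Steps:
r(j, O) = -1 + O + j (r(j, O) = (-1 + j) + O = -1 + O + j)
n(U) = -3*(4 + U)*(U + (-5 + 2*U)*(9 + U)) (n(U) = -3*(U + (U + (-1 - 4 + U))*(U + 9))*(U + 4) = -3*(U + (U + (-5 + U))*(9 + U))*(4 + U) = -3*(U + (-5 + 2*U)*(9 + U))*(4 + U) = -3*(4 + U)*(U + (-5 + 2*U)*(9 + U)))
(n(-14) + 266)/(340 + 490) = ((540 - 66*(-14)² - 33*(-14) - 6*(-14)³) + 266)/(340 + 490) = ((540 - 66*196 + 462 - 6*(-2744)) + 266)/830 = ((540 - 12936 + 462 + 16464) + 266)*(1/830) = (4530 + 266)*(1/830) = 4796*(1/830) = 2398/415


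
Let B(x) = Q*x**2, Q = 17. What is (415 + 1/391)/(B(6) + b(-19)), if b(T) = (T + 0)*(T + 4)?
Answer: 12482/26979 ≈ 0.46266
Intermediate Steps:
B(x) = 17*x**2
b(T) = T*(4 + T)
(415 + 1/391)/(B(6) + b(-19)) = (415 + 1/391)/(17*6**2 - 19*(4 - 19)) = (415 + 1/391)/(17*36 - 19*(-15)) = 162266/(391*(612 + 285)) = (162266/391)/897 = (162266/391)*(1/897) = 12482/26979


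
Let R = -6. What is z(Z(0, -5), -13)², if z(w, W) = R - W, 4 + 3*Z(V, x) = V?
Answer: 49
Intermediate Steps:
Z(V, x) = -4/3 + V/3
z(w, W) = -6 - W
z(Z(0, -5), -13)² = (-6 - 1*(-13))² = (-6 + 13)² = 7² = 49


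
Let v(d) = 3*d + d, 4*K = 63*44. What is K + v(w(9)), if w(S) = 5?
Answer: 713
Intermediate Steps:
K = 693 (K = (63*44)/4 = (¼)*2772 = 693)
v(d) = 4*d
K + v(w(9)) = 693 + 4*5 = 693 + 20 = 713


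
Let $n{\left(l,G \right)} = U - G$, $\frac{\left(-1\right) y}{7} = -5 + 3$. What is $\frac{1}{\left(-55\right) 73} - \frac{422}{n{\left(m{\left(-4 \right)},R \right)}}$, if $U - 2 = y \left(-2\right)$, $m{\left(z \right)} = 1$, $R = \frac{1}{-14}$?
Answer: $\frac{2156387}{132495} \approx 16.275$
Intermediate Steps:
$R = - \frac{1}{14} \approx -0.071429$
$y = 14$ ($y = - 7 \left(-5 + 3\right) = \left(-7\right) \left(-2\right) = 14$)
$U = -26$ ($U = 2 + 14 \left(-2\right) = 2 - 28 = -26$)
$n{\left(l,G \right)} = -26 - G$
$\frac{1}{\left(-55\right) 73} - \frac{422}{n{\left(m{\left(-4 \right)},R \right)}} = \frac{1}{\left(-55\right) 73} - \frac{422}{-26 - - \frac{1}{14}} = \left(- \frac{1}{55}\right) \frac{1}{73} - \frac{422}{-26 + \frac{1}{14}} = - \frac{1}{4015} - \frac{422}{- \frac{363}{14}} = - \frac{1}{4015} - - \frac{5908}{363} = - \frac{1}{4015} + \frac{5908}{363} = \frac{2156387}{132495}$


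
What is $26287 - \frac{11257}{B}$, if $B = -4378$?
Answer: $\frac{115095743}{4378} \approx 26290.0$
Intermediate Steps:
$26287 - \frac{11257}{B} = 26287 - \frac{11257}{-4378} = 26287 - 11257 \left(- \frac{1}{4378}\right) = 26287 - - \frac{11257}{4378} = 26287 + \frac{11257}{4378} = \frac{115095743}{4378}$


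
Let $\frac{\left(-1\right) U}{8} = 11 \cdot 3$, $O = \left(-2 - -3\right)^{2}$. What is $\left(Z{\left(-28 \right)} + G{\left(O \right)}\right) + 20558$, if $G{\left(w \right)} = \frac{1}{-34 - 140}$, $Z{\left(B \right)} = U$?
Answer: $\frac{3531155}{174} \approx 20294.0$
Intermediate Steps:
$O = 1$ ($O = \left(-2 + 3\right)^{2} = 1^{2} = 1$)
$U = -264$ ($U = - 8 \cdot 11 \cdot 3 = \left(-8\right) 33 = -264$)
$Z{\left(B \right)} = -264$
$G{\left(w \right)} = - \frac{1}{174}$ ($G{\left(w \right)} = \frac{1}{-174} = - \frac{1}{174}$)
$\left(Z{\left(-28 \right)} + G{\left(O \right)}\right) + 20558 = \left(-264 - \frac{1}{174}\right) + 20558 = - \frac{45937}{174} + 20558 = \frac{3531155}{174}$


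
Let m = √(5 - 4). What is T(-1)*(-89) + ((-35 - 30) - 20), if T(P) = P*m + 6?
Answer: -530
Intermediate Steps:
m = 1 (m = √1 = 1)
T(P) = 6 + P (T(P) = P*1 + 6 = P + 6 = 6 + P)
T(-1)*(-89) + ((-35 - 30) - 20) = (6 - 1)*(-89) + ((-35 - 30) - 20) = 5*(-89) + (-65 - 20) = -445 - 85 = -530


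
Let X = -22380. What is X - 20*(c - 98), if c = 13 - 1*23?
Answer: -20220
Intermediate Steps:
c = -10 (c = 13 - 23 = -10)
X - 20*(c - 98) = -22380 - 20*(-10 - 98) = -22380 - 20*(-108) = -22380 + 2160 = -20220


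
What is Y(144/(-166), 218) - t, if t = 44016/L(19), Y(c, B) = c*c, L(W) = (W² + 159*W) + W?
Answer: -285595440/23429489 ≈ -12.190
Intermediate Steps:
L(W) = W² + 160*W
Y(c, B) = c²
t = 44016/3401 (t = 44016/((19*(160 + 19))) = 44016/((19*179)) = 44016/3401 ≈ 12.942)
Y(144/(-166), 218) - t = (144/(-166))² - 1*44016/3401 = (144*(-1/166))² - 44016/3401 = (-72/83)² - 44016/3401 = 5184/6889 - 44016/3401 = -285595440/23429489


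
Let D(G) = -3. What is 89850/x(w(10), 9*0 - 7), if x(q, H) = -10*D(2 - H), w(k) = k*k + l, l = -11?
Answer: 2995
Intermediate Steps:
w(k) = -11 + k² (w(k) = k*k - 11 = k² - 11 = -11 + k²)
x(q, H) = 30 (x(q, H) = -10*(-3) = 30)
89850/x(w(10), 9*0 - 7) = 89850/30 = 89850*(1/30) = 2995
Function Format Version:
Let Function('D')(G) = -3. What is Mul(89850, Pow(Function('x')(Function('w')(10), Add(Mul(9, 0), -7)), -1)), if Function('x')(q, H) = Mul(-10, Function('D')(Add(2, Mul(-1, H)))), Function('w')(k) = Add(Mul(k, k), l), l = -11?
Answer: 2995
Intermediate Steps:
Function('w')(k) = Add(-11, Pow(k, 2)) (Function('w')(k) = Add(Mul(k, k), -11) = Add(Pow(k, 2), -11) = Add(-11, Pow(k, 2)))
Function('x')(q, H) = 30 (Function('x')(q, H) = Mul(-10, -3) = 30)
Mul(89850, Pow(Function('x')(Function('w')(10), Add(Mul(9, 0), -7)), -1)) = Mul(89850, Pow(30, -1)) = Mul(89850, Rational(1, 30)) = 2995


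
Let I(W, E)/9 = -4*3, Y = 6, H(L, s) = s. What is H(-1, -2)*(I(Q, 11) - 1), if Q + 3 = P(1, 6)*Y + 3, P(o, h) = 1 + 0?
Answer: 218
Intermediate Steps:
P(o, h) = 1
Q = 6 (Q = -3 + (1*6 + 3) = -3 + (6 + 3) = -3 + 9 = 6)
I(W, E) = -108 (I(W, E) = 9*(-4*3) = 9*(-12) = -108)
H(-1, -2)*(I(Q, 11) - 1) = -2*(-108 - 1) = -2*(-109) = 218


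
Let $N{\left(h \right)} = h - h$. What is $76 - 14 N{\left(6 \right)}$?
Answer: $76$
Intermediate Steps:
$N{\left(h \right)} = 0$
$76 - 14 N{\left(6 \right)} = 76 - 0 = 76 + 0 = 76$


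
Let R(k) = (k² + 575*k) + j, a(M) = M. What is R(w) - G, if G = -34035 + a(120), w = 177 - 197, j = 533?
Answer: 23348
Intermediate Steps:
w = -20
R(k) = 533 + k² + 575*k (R(k) = (k² + 575*k) + 533 = 533 + k² + 575*k)
G = -33915 (G = -34035 + 120 = -33915)
R(w) - G = (533 + (-20)² + 575*(-20)) - 1*(-33915) = (533 + 400 - 11500) + 33915 = -10567 + 33915 = 23348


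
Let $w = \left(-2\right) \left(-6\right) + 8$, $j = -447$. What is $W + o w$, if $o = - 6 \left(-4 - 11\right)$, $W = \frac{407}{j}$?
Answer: $\frac{804193}{447} \approx 1799.1$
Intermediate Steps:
$w = 20$ ($w = 12 + 8 = 20$)
$W = - \frac{407}{447}$ ($W = \frac{407}{-447} = 407 \left(- \frac{1}{447}\right) = - \frac{407}{447} \approx -0.91051$)
$o = 90$ ($o = \left(-6\right) \left(-15\right) = 90$)
$W + o w = - \frac{407}{447} + 90 \cdot 20 = - \frac{407}{447} + 1800 = \frac{804193}{447}$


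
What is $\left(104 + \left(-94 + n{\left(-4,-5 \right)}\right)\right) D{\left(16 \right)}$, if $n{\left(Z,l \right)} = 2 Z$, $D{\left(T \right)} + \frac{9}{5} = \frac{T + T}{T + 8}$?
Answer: $- \frac{14}{15} \approx -0.93333$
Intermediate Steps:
$D{\left(T \right)} = - \frac{9}{5} + \frac{2 T}{8 + T}$ ($D{\left(T \right)} = - \frac{9}{5} + \frac{T + T}{T + 8} = - \frac{9}{5} + \frac{2 T}{8 + T}$)
$\left(104 + \left(-94 + n{\left(-4,-5 \right)}\right)\right) D{\left(16 \right)} = \left(104 + \left(-94 + 2 \left(-4\right)\right)\right) \frac{-72 + 16}{5 \left(8 + 16\right)} = \left(104 - 102\right) \frac{1}{5} \cdot \frac{1}{24} \left(-56\right) = 2 \left(- \frac{7}{15}\right) = - \frac{14}{15}$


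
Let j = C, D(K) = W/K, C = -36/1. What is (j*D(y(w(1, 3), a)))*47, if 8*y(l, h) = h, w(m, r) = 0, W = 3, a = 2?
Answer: -20304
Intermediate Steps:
y(l, h) = h/8
C = -36 ≈ -36.000
D(K) = 3/K
j = -36
(j*D(y(w(1, 3), a)))*47 = -108/((⅛)*2)*47 = -108/¼*47 = -108*4*47 = -36*12*47 = -432*47 = -20304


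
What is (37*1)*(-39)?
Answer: -1443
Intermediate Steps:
(37*1)*(-39) = 37*(-39) = -1443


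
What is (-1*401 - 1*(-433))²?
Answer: 1024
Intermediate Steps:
(-1*401 - 1*(-433))² = (-401 + 433)² = 32² = 1024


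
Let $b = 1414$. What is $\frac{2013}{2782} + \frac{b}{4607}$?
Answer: $\frac{13207639}{12816674} \approx 1.0305$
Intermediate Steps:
$\frac{2013}{2782} + \frac{b}{4607} = \frac{2013}{2782} + \frac{1414}{4607} = \frac{13207639}{12816674}$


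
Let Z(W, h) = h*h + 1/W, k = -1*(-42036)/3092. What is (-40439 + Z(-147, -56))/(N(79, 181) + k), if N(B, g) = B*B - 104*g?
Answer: 2119388983/714137025 ≈ 2.9678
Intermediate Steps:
k = 10509/773 (k = 42036*(1/3092) = 10509/773 ≈ 13.595)
Z(W, h) = 1/W + h² (Z(W, h) = h² + 1/W = 1/W + h²)
N(B, g) = B² - 104*g
(-40439 + Z(-147, -56))/(N(79, 181) + k) = (-40439 + (1/(-147) + (-56)²))/((79² - 104*181) + 10509/773) = (-40439 + (-1/147 + 3136))/((6241 - 18824) + 10509/773) = (-40439 + 460991/147)/(-12583 + 10509/773) = -5483542/(147*(-9716150/773)) = -5483542/147*(-773/9716150) = 2119388983/714137025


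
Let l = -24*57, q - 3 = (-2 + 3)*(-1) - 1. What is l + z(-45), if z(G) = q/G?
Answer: -61561/45 ≈ -1368.0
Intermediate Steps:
q = 1 (q = 3 + ((-2 + 3)*(-1) - 1) = 3 + (1*(-1) - 1) = 3 + (-1 - 1) = 3 - 2 = 1)
z(G) = 1/G
l = -1368 (l = -1*1368 = -1368)
l + z(-45) = -1368 + 1/(-45) = -1368 - 1/45 = -61561/45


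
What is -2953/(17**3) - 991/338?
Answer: -5866897/1660594 ≈ -3.5330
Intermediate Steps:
-2953/(17**3) - 991/338 = -2953/4913 - 991*1/338 = -2953*1/4913 - 991/338 = -2953/4913 - 991/338 = -5866897/1660594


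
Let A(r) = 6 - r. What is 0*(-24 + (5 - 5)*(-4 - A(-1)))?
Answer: 0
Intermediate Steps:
0*(-24 + (5 - 5)*(-4 - A(-1))) = 0*(-24 + (5 - 5)*(-4 - (6 - 1*(-1)))) = 0*(-24 + 0*(-4 - (6 + 1))) = 0*(-24 + 0*(-4 - 1*7)) = 0*(-24 + 0*(-4 - 7)) = 0*(-24 + 0*(-11)) = 0*(-24 + 0) = 0*(-24) = 0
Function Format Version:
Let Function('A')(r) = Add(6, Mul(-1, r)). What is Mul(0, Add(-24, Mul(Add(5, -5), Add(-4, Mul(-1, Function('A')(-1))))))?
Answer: 0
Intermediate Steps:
Mul(0, Add(-24, Mul(Add(5, -5), Add(-4, Mul(-1, Function('A')(-1)))))) = Mul(0, Add(-24, Mul(Add(5, -5), Add(-4, Mul(-1, Add(6, Mul(-1, -1))))))) = Mul(0, Add(-24, Mul(0, Add(-4, Mul(-1, Add(6, 1)))))) = Mul(0, Add(-24, Mul(0, Add(-4, Mul(-1, 7))))) = Mul(0, Add(-24, Mul(0, Add(-4, -7)))) = Mul(0, Add(-24, Mul(0, -11))) = Mul(0, Add(-24, 0)) = Mul(0, -24) = 0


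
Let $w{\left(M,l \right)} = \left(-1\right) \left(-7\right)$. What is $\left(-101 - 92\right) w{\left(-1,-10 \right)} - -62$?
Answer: $-1289$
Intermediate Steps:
$w{\left(M,l \right)} = 7$
$\left(-101 - 92\right) w{\left(-1,-10 \right)} - -62 = \left(-101 - 92\right) 7 - -62 = \left(-193\right) 7 + 62 = -1351 + 62 = -1289$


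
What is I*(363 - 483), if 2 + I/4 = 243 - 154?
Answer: -41760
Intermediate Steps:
I = 348 (I = -8 + 4*(243 - 154) = -8 + 4*89 = -8 + 356 = 348)
I*(363 - 483) = 348*(363 - 483) = 348*(-120) = -41760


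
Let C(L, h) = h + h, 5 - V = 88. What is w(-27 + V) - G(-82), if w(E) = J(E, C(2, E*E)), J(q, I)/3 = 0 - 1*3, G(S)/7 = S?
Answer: 565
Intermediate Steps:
V = -83 (V = 5 - 1*88 = 5 - 88 = -83)
C(L, h) = 2*h
G(S) = 7*S
J(q, I) = -9 (J(q, I) = 3*(0 - 1*3) = 3*(0 - 3) = 3*(-3) = -9)
w(E) = -9
w(-27 + V) - G(-82) = -9 - 7*(-82) = -9 - 1*(-574) = -9 + 574 = 565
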